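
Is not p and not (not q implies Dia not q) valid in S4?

Tableau for the negation not (not p and not (not q implies Dia not q)):
1. not (not p and not (not q implies Dia not q)), u
2. not q implies Dia not q, u
3. Dia not q, u
4. not q, v
Accessibility: uRu, uRv, vRv
The negation has an open branch (countermodel exists).

No, not valid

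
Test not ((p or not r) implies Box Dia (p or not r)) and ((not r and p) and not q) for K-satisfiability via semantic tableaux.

1. not ((p or not r) implies Box Dia (p or not r)) and ((not r and p) and not q), w0
2. not ((p or not r) implies Box Dia (p or not r)), w0
3. (not r and p) and not q, w0
4. p or not r, w0
5. not Box Dia (p or not r), w0
6. not r and p, w0
7. not q, w0
8. not r, w0
9. p, w0
10. not Dia (p or not r), w1
Accessibility: w0Rw1

Yes, satisfiable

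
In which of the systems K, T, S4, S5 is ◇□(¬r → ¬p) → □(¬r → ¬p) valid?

S5

S5-tableau for the negation ¬(◇□(¬r → ¬p) → □(¬r → ¬p)):
1. ¬(◇□(¬r → ¬p) → □(¬r → ¬p)), u
2. ◇□(¬r → ¬p), u
3. ¬□(¬r → ¬p), u
4. □(¬r → ¬p), v
5. ¬r → ¬p, u
6. ¬r → ¬p, v
7. ¬p, u
8. ¬p, v
9. ¬(¬r → ¬p), w
10. ¬r, w
11. p, w
12. ¬r → ¬p, w
13. ¬p, w
Accessibility: uRu, uRv, uRw, vRu, vRv, vRw, wRu, wRv, wRw
Branch closes: p and ¬p both at w.
Every branch closes (one shown): valid in S5.
S4-tableau for the negation ¬(◇□(¬r → ¬p) → □(¬r → ¬p)):
1. ¬(◇□(¬r → ¬p) → □(¬r → ¬p)), u
2. ◇□(¬r → ¬p), u
3. ¬□(¬r → ¬p), u
4. □(¬r → ¬p), v
5. ¬r → ¬p, v
6. ¬p, v
7. ¬(¬r → ¬p), w
8. ¬r, w
9. p, w
Accessibility: uRu, uRv, uRw, vRv, wRw
Complete open branch: countermodel on an S4-frame, so not valid in S4, nor in K, T (the same frame is also a K-frame and a T-frame).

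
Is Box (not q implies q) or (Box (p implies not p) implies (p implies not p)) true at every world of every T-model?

Yes, valid

Tableau for the negation not (Box (not q implies q) or (Box (p implies not p) implies (p implies not p))):
1. not (Box (not q implies q) or (Box (p implies not p) implies (p implies not p))), w0
2. not Box (not q implies q), w0   [neg-or-rule on 1]
3. not (Box (p implies not p) implies (p implies not p)), w0   [neg-or-rule on 1]
4. Box (p implies not p), w0   [neg-implies-rule on 3]
5. not (p implies not p), w0   [neg-implies-rule on 3]
6. p, w0   [neg-implies-rule on 5]
7. p implies not p, w0   [Box-rule on 4 via w0Rw0]
8. not p, w0   [implies-rule on 7 (branches; this branch)]
Accessibility: w0Rw0
Branch closes: p and not p both at w0.
Every branch of the negation's tableau closes; the branch above is one of them.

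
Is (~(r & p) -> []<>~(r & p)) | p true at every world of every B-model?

Tableau for the negation ~((~(r & p) -> []<>~(r & p)) | p):
1. ~((~(r & p) -> []<>~(r & p)) | p), u
2. ~(~(r & p) -> []<>~(r & p)), u
3. ~p, u
4. ~(r & p), u
5. ~[]<>~(r & p), u
6. ~<>~(r & p), v
7. r & p, u
8. r, u
9. p, u
Accessibility: uRu, uRv, vRu, vRv
Branch closes: p and ~p both at u.
Every branch of the negation's tableau closes; the branch above is one of them.

Valid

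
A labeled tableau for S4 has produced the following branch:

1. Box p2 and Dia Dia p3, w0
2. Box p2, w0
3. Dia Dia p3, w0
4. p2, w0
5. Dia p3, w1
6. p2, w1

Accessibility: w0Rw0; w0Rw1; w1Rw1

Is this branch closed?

No atom appears with both signs at the same world.

No, open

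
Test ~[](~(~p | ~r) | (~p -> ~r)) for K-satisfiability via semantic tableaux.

Satisfiable (open branch found)

1. ~[](~(~p | ~r) | (~p -> ~r)), w0
2. ~(~(~p | ~r) | (~p -> ~r)), w1
3. ~p | ~r, w1
4. ~(~p -> ~r), w1
5. ~p, w1
6. r, w1
Accessibility: w0Rw1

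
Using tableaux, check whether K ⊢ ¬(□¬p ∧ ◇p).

Tableau for the negation □¬p ∧ ◇p:
1. □¬p ∧ ◇p, w0
2. □¬p, w0   [∧-rule on 1]
3. ◇p, w0   [∧-rule on 1]
4. p, w1   [◇-rule on 3: fresh world w1, w0Rw1]
5. ¬p, w1   [□-rule on 2 via w0Rw1]
Accessibility: w0Rw1
Branch closes: p and ¬p both at w1.
Every branch of the negation's tableau closes; the branch above is one of them.

Valid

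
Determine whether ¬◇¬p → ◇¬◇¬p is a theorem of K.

Tableau for the negation ¬(¬◇¬p → ◇¬◇¬p):
1. ¬(¬◇¬p → ◇¬◇¬p), 0
2. ¬◇¬p, 0
3. ¬◇¬◇¬p, 0
The negation has an open branch (countermodel exists).

Invalid (countermodel exists)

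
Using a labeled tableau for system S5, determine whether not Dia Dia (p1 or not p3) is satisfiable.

Yes, satisfiable

1. not Dia Dia (p1 or not p3), u
2. not Dia (p1 or not p3), u
3. not (p1 or not p3), u
4. not p1, u
5. p3, u
Accessibility: uRu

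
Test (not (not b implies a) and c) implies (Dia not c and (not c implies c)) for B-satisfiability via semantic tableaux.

Yes, satisfiable

1. (not (not b implies a) and c) implies (Dia not c and (not c implies c)), 0
2. Dia not c and (not c implies c), 0
3. Dia not c, 0
4. not c implies c, 0
5. c, 0
6. not c, 1
Accessibility: 0R0, 0R1, 1R0, 1R1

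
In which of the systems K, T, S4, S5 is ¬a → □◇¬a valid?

S5-tableau for the negation ¬(¬a → □◇¬a):
1. ¬(¬a → □◇¬a), w0
2. ¬a, w0
3. ¬□◇¬a, w0
4. ¬◇¬a, w1
5. a, w0
Accessibility: w0Rw0, w0Rw1, w1Rw0, w1Rw1
Branch closes: a and ¬a both at w0.
Every branch closes (one shown): valid in S5.
S4-tableau for the negation ¬(¬a → □◇¬a):
1. ¬(¬a → □◇¬a), w0
2. ¬a, w0
3. ¬□◇¬a, w0
4. ¬◇¬a, w1
5. a, w1
Accessibility: w0Rw0, w0Rw1, w1Rw1
Complete open branch: countermodel on an S4-frame, so not valid in S4, nor in K, T (the same frame is also a K-frame and a T-frame).

S5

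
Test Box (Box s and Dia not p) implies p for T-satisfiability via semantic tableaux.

Yes, satisfiable

1. Box (Box s and Dia not p) implies p, 0
2. p, 0
Accessibility: 0R0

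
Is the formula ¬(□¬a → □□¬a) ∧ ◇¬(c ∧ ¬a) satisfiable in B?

1. ¬(□¬a → □□¬a) ∧ ◇¬(c ∧ ¬a), 0
2. ¬(□¬a → □□¬a), 0   [∧-rule on 1]
3. ◇¬(c ∧ ¬a), 0   [∧-rule on 1]
4. □¬a, 0   [¬→-rule on 2]
5. ¬□□¬a, 0   [¬→-rule on 2]
6. ¬a, 0   [□-rule on 4 via 0R0]
7. ¬(c ∧ ¬a), 1   [◇-rule on 3: fresh world 1, 0R1]
8. ¬a, 1   [□-rule on 4 via 0R1]
9. ¬c, 1   [¬∧-rule on 7 (branches; this branch)]
10. ¬□¬a, 2   [¬□-rule on 5: fresh world 2, 0R2]
11. ¬a, 2   [□-rule on 4 via 0R2]
12. a, 3   [¬□-rule on 10: fresh world 3, 2R3]
Accessibility: 0R0, 0R1, 0R2, 1R0, 1R1, 2R0, 2R2, 2R3, 3R2, 3R3

Satisfiable (open branch found)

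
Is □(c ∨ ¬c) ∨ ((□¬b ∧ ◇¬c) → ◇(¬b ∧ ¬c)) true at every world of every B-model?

Valid

Tableau for the negation ¬(□(c ∨ ¬c) ∨ ((□¬b ∧ ◇¬c) → ◇(¬b ∧ ¬c))):
1. ¬(□(c ∨ ¬c) ∨ ((□¬b ∧ ◇¬c) → ◇(¬b ∧ ¬c))), 0
2. ¬□(c ∨ ¬c), 0
3. ¬((□¬b ∧ ◇¬c) → ◇(¬b ∧ ¬c)), 0
4. □¬b ∧ ◇¬c, 0
5. ¬◇(¬b ∧ ¬c), 0
6. □¬b, 0
7. ◇¬c, 0
8. ¬(¬b ∧ ¬c), 0
9. ¬b, 0
10. c, 0
11. ¬(c ∨ ¬c), 1
12. ¬c, 1
13. c, 1
Accessibility: 0R0, 0R1, 1R0, 1R1
Branch closes: c and ¬c both at 1.
All branches of the negation close; one closing branch shown above.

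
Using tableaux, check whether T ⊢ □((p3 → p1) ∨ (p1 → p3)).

Valid in T

Tableau for the negation ¬□((p3 → p1) ∨ (p1 → p3)):
1. ¬□((p3 → p1) ∨ (p1 → p3)), u
2. ¬((p3 → p1) ∨ (p1 → p3)), v
3. ¬(p3 → p1), v
4. ¬(p1 → p3), v
5. p3, v
6. ¬p1, v
7. p1, v
8. ¬p3, v
Accessibility: uRu, uRv, vRv
Branch closes: p1 and ¬p1 both at v.
Every branch of the negation's tableau closes; the branch above is one of them.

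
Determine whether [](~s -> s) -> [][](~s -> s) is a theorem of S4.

Yes, valid

Tableau for the negation ~([](~s -> s) -> [][](~s -> s)):
1. ~([](~s -> s) -> [][](~s -> s)), 0
2. [](~s -> s), 0
3. ~[][](~s -> s), 0
4. ~s -> s, 0
5. s, 0
6. ~[](~s -> s), 1
7. ~s -> s, 1
8. s, 1
9. ~(~s -> s), 2
10. ~s, 2
11. ~s -> s, 2
12. s, 2
Accessibility: 0R0, 0R1, 0R2, 1R1, 1R2, 2R2
Branch closes: s and ~s both at 2.
Every branch of the negation's tableau closes; the branch above is one of them.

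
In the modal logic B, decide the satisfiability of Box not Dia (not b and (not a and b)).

Yes, satisfiable

1. Box not Dia (not b and (not a and b)), w0
2. not Dia (not b and (not a and b)), w0
3. not (not b and (not a and b)), w0
4. not (not a and b), w0
5. not b, w0
Accessibility: w0Rw0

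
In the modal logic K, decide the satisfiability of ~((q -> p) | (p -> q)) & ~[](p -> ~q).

1. ~((q -> p) | (p -> q)) & ~[](p -> ~q), w0
2. ~((q -> p) | (p -> q)), w0   [&-rule on 1]
3. ~[](p -> ~q), w0   [&-rule on 1]
4. ~(q -> p), w0   [~|-rule on 2]
5. ~(p -> q), w0   [~|-rule on 2]
6. q, w0   [~->-rule on 4]
7. ~p, w0   [~->-rule on 4]
8. p, w0   [~->-rule on 5]
9. ~q, w0   [~->-rule on 5]
Branch closes: p and ~p both at w0.
All branches of the tableau close; one closing branch shown above.

Unsatisfiable (every branch closes)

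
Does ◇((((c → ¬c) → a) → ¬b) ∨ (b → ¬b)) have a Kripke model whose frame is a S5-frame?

1. ◇((((c → ¬c) → a) → ¬b) ∨ (b → ¬b)), w0
2. (((c → ¬c) → a) → ¬b) ∨ (b → ¬b), w1
3. b → ¬b, w1
4. ¬b, w1
Accessibility: w0Rw0, w0Rw1, w1Rw0, w1Rw1

Yes, satisfiable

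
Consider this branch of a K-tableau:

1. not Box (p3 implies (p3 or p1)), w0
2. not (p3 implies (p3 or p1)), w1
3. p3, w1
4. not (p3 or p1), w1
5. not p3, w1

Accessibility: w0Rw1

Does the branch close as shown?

Both p3 and not p3 appear at w1.

Yes, closed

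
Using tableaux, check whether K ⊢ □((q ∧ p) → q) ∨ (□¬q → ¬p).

Valid in K

Tableau for the negation ¬(□((q ∧ p) → q) ∨ (□¬q → ¬p)):
1. ¬(□((q ∧ p) → q) ∨ (□¬q → ¬p)), w0
2. ¬□((q ∧ p) → q), w0
3. ¬(□¬q → ¬p), w0
4. □¬q, w0
5. p, w0
6. ¬((q ∧ p) → q), w1
7. q ∧ p, w1
8. ¬q, w1
9. q, w1
10. p, w1
Accessibility: w0Rw1
Branch closes: q and ¬q both at w1.
All branches of the negation close; one closing branch shown above.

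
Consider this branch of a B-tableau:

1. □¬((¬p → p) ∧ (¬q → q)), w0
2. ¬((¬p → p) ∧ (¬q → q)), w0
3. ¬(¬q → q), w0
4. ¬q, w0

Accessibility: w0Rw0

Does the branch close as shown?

No, open

No atom appears with both signs at the same world.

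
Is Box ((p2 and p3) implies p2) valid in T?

Valid

Tableau for the negation not Box ((p2 and p3) implies p2):
1. not Box ((p2 and p3) implies p2), 0
2. not ((p2 and p3) implies p2), 1   [neg-Box-rule on 1: fresh world 1, 0R1]
3. p2 and p3, 1   [neg-implies-rule on 2]
4. not p2, 1   [neg-implies-rule on 2]
5. p2, 1   [and-rule on 3]
6. p3, 1   [and-rule on 3]
Accessibility: 0R0, 0R1, 1R1
Branch closes: p2 and not p2 both at 1.
All branches of the negation close; one closing branch shown above.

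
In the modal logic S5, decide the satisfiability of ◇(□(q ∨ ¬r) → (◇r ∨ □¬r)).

Yes, satisfiable

1. ◇(□(q ∨ ¬r) → (◇r ∨ □¬r)), 0
2. □(q ∨ ¬r) → (◇r ∨ □¬r), 1   [◇-rule on 1: fresh world 1, 0R1]
3. ◇r ∨ □¬r, 1   [→-rule on 2 (branches; this branch)]
4. □¬r, 1   [∨-rule on 3 (branches; this branch)]
5. ¬r, 0   [□-rule on 4 via 1R0]
6. ¬r, 1   [□-rule on 4 via 1R1]
Accessibility: 0R0, 0R1, 1R0, 1R1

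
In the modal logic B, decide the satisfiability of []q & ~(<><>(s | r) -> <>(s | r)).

Yes, satisfiable

1. []q & ~(<><>(s | r) -> <>(s | r)), 0
2. []q, 0   [&-rule on 1]
3. ~(<><>(s | r) -> <>(s | r)), 0   [&-rule on 1]
4. <><>(s | r), 0   [~->-rule on 3]
5. ~<>(s | r), 0   [~->-rule on 3]
6. q, 0   [[]-rule on 2 via 0R0]
7. ~(s | r), 0   [~<>-rule on 5 via 0R0]
8. ~s, 0   [~|-rule on 7]
9. ~r, 0   [~|-rule on 7]
10. <>(s | r), 1   [<>-rule on 4: fresh world 1, 0R1]
11. q, 1   [[]-rule on 2 via 0R1]
12. ~(s | r), 1   [~<>-rule on 5 via 0R1]
13. ~s, 1   [~|-rule on 12]
14. ~r, 1   [~|-rule on 12]
15. s | r, 2   [<>-rule on 10: fresh world 2, 1R2]
16. r, 2   [|-rule on 15 (branches; this branch)]
Accessibility: 0R0, 0R1, 1R0, 1R1, 1R2, 2R1, 2R2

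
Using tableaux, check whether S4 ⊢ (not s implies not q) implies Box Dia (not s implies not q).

Tableau for the negation not ((not s implies not q) implies Box Dia (not s implies not q)):
1. not ((not s implies not q) implies Box Dia (not s implies not q)), 0
2. not s implies not q, 0
3. not Box Dia (not s implies not q), 0
4. not q, 0
5. not Dia (not s implies not q), 1
6. not (not s implies not q), 1
7. not s, 1
8. q, 1
Accessibility: 0R0, 0R1, 1R1
The negation has an open branch (countermodel exists).

Not valid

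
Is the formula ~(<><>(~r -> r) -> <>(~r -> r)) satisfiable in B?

Satisfiable (open branch found)

1. ~(<><>(~r -> r) -> <>(~r -> r)), u
2. <><>(~r -> r), u
3. ~<>(~r -> r), u
4. ~(~r -> r), u
5. ~r, u
6. <>(~r -> r), v
7. ~(~r -> r), v
8. ~r, v
9. ~r -> r, w
10. r, w
Accessibility: uRu, uRv, vRu, vRv, vRw, wRv, wRw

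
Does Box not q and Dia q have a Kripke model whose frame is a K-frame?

No, unsatisfiable

1. Box not q and Dia q, 0
2. Box not q, 0   [and-rule on 1]
3. Dia q, 0   [and-rule on 1]
4. q, 1   [Dia-rule on 3: fresh world 1, 0R1]
5. not q, 1   [Box-rule on 2 via 0R1]
Accessibility: 0R1
Branch closes: q and not q both at 1.
All branches of the tableau close; one closing branch shown above.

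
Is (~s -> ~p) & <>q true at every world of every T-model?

Not valid

Tableau for the negation ~((~s -> ~p) & <>q):
1. ~((~s -> ~p) & <>q), 0
2. ~<>q, 0
3. ~q, 0
Accessibility: 0R0
The negation has an open branch (countermodel exists).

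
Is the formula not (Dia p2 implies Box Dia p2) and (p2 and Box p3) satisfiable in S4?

Satisfiable

1. not (Dia p2 implies Box Dia p2) and (p2 and Box p3), u
2. not (Dia p2 implies Box Dia p2), u
3. p2 and Box p3, u
4. Dia p2, u
5. not Box Dia p2, u
6. p2, u
7. Box p3, u
8. p3, u
9. p2, v
10. p3, v
11. not Dia p2, w
12. p3, w
13. not p2, w
Accessibility: uRu, uRv, uRw, vRv, wRw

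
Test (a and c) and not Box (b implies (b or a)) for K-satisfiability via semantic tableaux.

Unsatisfiable

1. (a and c) and not Box (b implies (b or a)), u
2. a and c, u
3. not Box (b implies (b or a)), u
4. a, u
5. c, u
6. not (b implies (b or a)), v
7. b, v
8. not (b or a), v
9. not b, v
10. not a, v
Accessibility: uRv
Branch closes: b and not b both at v.
All branches of the tableau close; one closing branch shown above.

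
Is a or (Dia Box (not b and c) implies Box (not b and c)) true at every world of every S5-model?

Tableau for the negation not (a or (Dia Box (not b and c) implies Box (not b and c))):
1. not (a or (Dia Box (not b and c) implies Box (not b and c))), w0
2. not a, w0
3. not (Dia Box (not b and c) implies Box (not b and c)), w0
4. Dia Box (not b and c), w0
5. not Box (not b and c), w0
6. Box (not b and c), w1
7. not b and c, w0
8. not b, w0
9. c, w0
10. not b and c, w1
11. not b, w1
12. c, w1
13. not (not b and c), w2
14. not b and c, w2
15. not b, w2
16. c, w2
17. not c, w2
Accessibility: w0Rw0, w0Rw1, w0Rw2, w1Rw0, w1Rw1, w1Rw2, w2Rw0, w2Rw1, w2Rw2
Branch closes: c and not c both at w2.
Every branch of the negation's tableau closes; the branch above is one of them.

Yes, valid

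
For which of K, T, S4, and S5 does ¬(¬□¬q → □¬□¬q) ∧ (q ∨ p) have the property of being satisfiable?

K, T, S4

S4-tableau for the formula:
1. ¬(¬□¬q → □¬□¬q) ∧ (q ∨ p), 0
2. ¬(¬□¬q → □¬□¬q), 0
3. q ∨ p, 0
4. ¬□¬q, 0
5. ¬□¬□¬q, 0
6. p, 0
7. q, 1
8. □¬q, 2
9. ¬q, 2
Accessibility: 0R0, 0R1, 0R2, 1R1, 2R2
Complete open branch: satisfiable in S4, hence also in K, T (this S4-model is also a K-model and a T-model).
S5-tableau for the formula:
1. ¬(¬□¬q → □¬□¬q) ∧ (q ∨ p), 0
2. ¬(¬□¬q → □¬□¬q), 0
3. q ∨ p, 0
4. ¬□¬q, 0
5. ¬□¬□¬q, 0
6. p, 0
7. q, 1
8. □¬q, 2
9. ¬q, 0
10. ¬q, 1
Accessibility: 0R0, 0R1, 0R2, 1R0, 1R1, 1R2, 2R0, 2R1, 2R2
Branch closes: q and ¬q both at 1.
Every branch closes (one shown): unsatisfiable in S5.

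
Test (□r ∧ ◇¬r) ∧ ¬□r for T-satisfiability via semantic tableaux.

1. (□r ∧ ◇¬r) ∧ ¬□r, w0
2. □r ∧ ◇¬r, w0
3. ¬□r, w0
4. □r, w0
5. ◇¬r, w0
6. r, w0
7. ¬r, w1
8. r, w1
Accessibility: w0Rw0, w0Rw1, w1Rw1
Branch closes: r and ¬r both at w1.
All branches of the tableau close; one closing branch shown above.

Unsatisfiable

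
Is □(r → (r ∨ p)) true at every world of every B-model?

Valid

Tableau for the negation ¬□(r → (r ∨ p)):
1. ¬□(r → (r ∨ p)), u
2. ¬(r → (r ∨ p)), v   [¬□-rule on 1: fresh world v, uRv]
3. r, v   [¬→-rule on 2]
4. ¬(r ∨ p), v   [¬→-rule on 2]
5. ¬r, v   [¬∨-rule on 4]
6. ¬p, v   [¬∨-rule on 4]
Accessibility: uRu, uRv, vRu, vRv
Branch closes: r and ¬r both at v.
Every branch of the negation's tableau closes; the branch above is one of them.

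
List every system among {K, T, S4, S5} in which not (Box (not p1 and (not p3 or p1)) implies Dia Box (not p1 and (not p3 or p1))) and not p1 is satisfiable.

K-tableau for the formula:
1. not (Box (not p1 and (not p3 or p1)) implies Dia Box (not p1 and (not p3 or p1))) and not p1, 0
2. not (Box (not p1 and (not p3 or p1)) implies Dia Box (not p1 and (not p3 or p1))), 0
3. not p1, 0
4. Box (not p1 and (not p3 or p1)), 0
5. not Dia Box (not p1 and (not p3 or p1)), 0
Complete open branch: satisfiable in K.
T-tableau for the formula:
1. not (Box (not p1 and (not p3 or p1)) implies Dia Box (not p1 and (not p3 or p1))) and not p1, 0
2. not (Box (not p1 and (not p3 or p1)) implies Dia Box (not p1 and (not p3 or p1))), 0
3. not p1, 0
4. Box (not p1 and (not p3 or p1)), 0
5. not Dia Box (not p1 and (not p3 or p1)), 0
6. not p1 and (not p3 or p1), 0
7. not p3 or p1, 0
8. not Box (not p1 and (not p3 or p1)), 0
9. not p3, 0
10. not (not p1 and (not p3 or p1)), 1
11. not p1 and (not p3 or p1), 1
12. not p1, 1
13. not p3 or p1, 1
14. not Box (not p1 and (not p3 or p1)), 1
15. not (not p3 or p1), 1
16. p3, 1
17. p1, 1
Accessibility: 0R0, 0R1, 1R1
Branch closes: p1 and not p1 both at 1.
Every branch closes (one shown): unsatisfiable in T, hence also in S4, S5 (every S4/S5-frame is a T-frame).

K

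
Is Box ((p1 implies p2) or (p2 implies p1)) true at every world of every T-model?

Valid

Tableau for the negation not Box ((p1 implies p2) or (p2 implies p1)):
1. not Box ((p1 implies p2) or (p2 implies p1)), u
2. not ((p1 implies p2) or (p2 implies p1)), v
3. not (p1 implies p2), v
4. not (p2 implies p1), v
5. p1, v
6. not p2, v
7. p2, v
8. not p1, v
Accessibility: uRu, uRv, vRv
Branch closes: p2 and not p2 both at v.
All branches of the negation close; one closing branch shown above.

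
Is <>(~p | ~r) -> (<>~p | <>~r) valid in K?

Valid

Tableau for the negation ~(<>(~p | ~r) -> (<>~p | <>~r)):
1. ~(<>(~p | ~r) -> (<>~p | <>~r)), u
2. <>(~p | ~r), u
3. ~(<>~p | <>~r), u
4. ~<>~p, u
5. ~<>~r, u
6. ~p | ~r, v
7. p, v
8. r, v
9. ~r, v
Accessibility: uRv
Branch closes: r and ~r both at v.
Every branch of the negation's tableau closes; the branch above is one of them.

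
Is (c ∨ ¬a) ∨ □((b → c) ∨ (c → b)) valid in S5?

Tableau for the negation ¬((c ∨ ¬a) ∨ □((b → c) ∨ (c → b))):
1. ¬((c ∨ ¬a) ∨ □((b → c) ∨ (c → b))), 0
2. ¬(c ∨ ¬a), 0
3. ¬□((b → c) ∨ (c → b)), 0
4. ¬c, 0
5. a, 0
6. ¬((b → c) ∨ (c → b)), 1
7. ¬(b → c), 1
8. ¬(c → b), 1
9. b, 1
10. ¬c, 1
11. c, 1
12. ¬b, 1
Accessibility: 0R0, 0R1, 1R0, 1R1
Branch closes: c and ¬c both at 1.
Every branch of the negation's tableau closes; the branch above is one of them.

Yes, valid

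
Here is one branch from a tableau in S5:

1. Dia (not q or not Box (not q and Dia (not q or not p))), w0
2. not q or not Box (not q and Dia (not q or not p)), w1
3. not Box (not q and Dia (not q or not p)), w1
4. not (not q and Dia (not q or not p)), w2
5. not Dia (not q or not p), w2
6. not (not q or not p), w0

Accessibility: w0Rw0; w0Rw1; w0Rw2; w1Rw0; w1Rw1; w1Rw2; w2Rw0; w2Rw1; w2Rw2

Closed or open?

Open

There is no literal clash: for every atom and world, at most one sign appears.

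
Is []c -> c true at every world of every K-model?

Tableau for the negation ~([]c -> c):
1. ~([]c -> c), u
2. []c, u
3. ~c, u
The negation has an open branch (countermodel exists).

Invalid (countermodel exists)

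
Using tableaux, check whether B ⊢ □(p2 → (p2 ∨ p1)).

Valid

Tableau for the negation ¬□(p2 → (p2 ∨ p1)):
1. ¬□(p2 → (p2 ∨ p1)), 0
2. ¬(p2 → (p2 ∨ p1)), 1
3. p2, 1
4. ¬(p2 ∨ p1), 1
5. ¬p2, 1
6. ¬p1, 1
Accessibility: 0R0, 0R1, 1R0, 1R1
Branch closes: p2 and ¬p2 both at 1.
All branches of the negation close; one closing branch shown above.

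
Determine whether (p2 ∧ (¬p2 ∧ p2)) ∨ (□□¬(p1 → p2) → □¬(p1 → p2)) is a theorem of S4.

Tableau for the negation ¬((p2 ∧ (¬p2 ∧ p2)) ∨ (□□¬(p1 → p2) → □¬(p1 → p2))):
1. ¬((p2 ∧ (¬p2 ∧ p2)) ∨ (□□¬(p1 → p2) → □¬(p1 → p2))), w0
2. ¬(p2 ∧ (¬p2 ∧ p2)), w0   [¬∨-rule on 1]
3. ¬(□□¬(p1 → p2) → □¬(p1 → p2)), w0   [¬∨-rule on 1]
4. □□¬(p1 → p2), w0   [¬→-rule on 3]
5. ¬□¬(p1 → p2), w0   [¬→-rule on 3]
6. □¬(p1 → p2), w0   [□-rule on 4 via w0Rw0]
7. ¬(p1 → p2), w0   [□-rule on 6 via w0Rw0]
8. p1, w0   [¬→-rule on 7]
9. ¬p2, w0   [¬→-rule on 7]
10. ¬(¬p2 ∧ p2), w0   [¬∧-rule on 2 (branches; this branch)]
11. p1 → p2, w1   [¬□-rule on 5: fresh world w1, w0Rw1]
12. □¬(p1 → p2), w1   [□-rule on 4 via w0Rw1]
13. ¬(p1 → p2), w1   [□-rule on 6 via w0Rw1]
14. p1, w1   [¬→-rule on 13]
15. ¬p2, w1   [¬→-rule on 13]
16. p2, w1   [→-rule on 11 (branches; this branch)]
Accessibility: w0Rw0, w0Rw1, w1Rw1
Branch closes: p2 and ¬p2 both at w1.
Every branch of the negation's tableau closes; the branch above is one of them.

Valid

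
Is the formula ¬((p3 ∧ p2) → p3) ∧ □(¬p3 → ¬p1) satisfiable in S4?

No, unsatisfiable

1. ¬((p3 ∧ p2) → p3) ∧ □(¬p3 → ¬p1), u
2. ¬((p3 ∧ p2) → p3), u
3. □(¬p3 → ¬p1), u
4. p3 ∧ p2, u
5. ¬p3, u
6. p3, u
7. p2, u
Accessibility: uRu
Branch closes: p3 and ¬p3 both at u.
Every branch closes; the branch above is one of them.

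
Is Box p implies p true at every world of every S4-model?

Tableau for the negation not (Box p implies p):
1. not (Box p implies p), w0
2. Box p, w0
3. not p, w0
4. p, w0
Accessibility: w0Rw0
Branch closes: p and not p both at w0.
All branches of the negation close; one closing branch shown above.

Valid in S4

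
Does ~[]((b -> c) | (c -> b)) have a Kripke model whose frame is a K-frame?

Unsatisfiable

1. ~[]((b -> c) | (c -> b)), u
2. ~((b -> c) | (c -> b)), v   [~[]-rule on 1: fresh world v, uRv]
3. ~(b -> c), v   [~|-rule on 2]
4. ~(c -> b), v   [~|-rule on 2]
5. b, v   [~->-rule on 3]
6. ~c, v   [~->-rule on 3]
7. c, v   [~->-rule on 4]
8. ~b, v   [~->-rule on 4]
Accessibility: uRv
Branch closes: c and ~c both at v.
Every branch closes; the branch above is one of them.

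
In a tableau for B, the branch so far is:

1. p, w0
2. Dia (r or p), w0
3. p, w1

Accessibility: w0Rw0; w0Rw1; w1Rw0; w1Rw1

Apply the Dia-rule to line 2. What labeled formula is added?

a fresh world w2 with w0Rw2, and r or p at w2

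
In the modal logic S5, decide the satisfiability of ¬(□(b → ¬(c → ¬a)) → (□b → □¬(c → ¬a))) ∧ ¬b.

1. ¬(□(b → ¬(c → ¬a)) → (□b → □¬(c → ¬a))) ∧ ¬b, w0
2. ¬(□(b → ¬(c → ¬a)) → (□b → □¬(c → ¬a))), w0   [∧-rule on 1]
3. ¬b, w0   [∧-rule on 1]
4. □(b → ¬(c → ¬a)), w0   [¬→-rule on 2]
5. ¬(□b → □¬(c → ¬a)), w0   [¬→-rule on 2]
6. □b, w0   [¬→-rule on 5]
7. ¬□¬(c → ¬a), w0   [¬→-rule on 5]
8. b → ¬(c → ¬a), w0   [□-rule on 4 via w0Rw0]
9. b, w0   [□-rule on 6 via w0Rw0]
Accessibility: w0Rw0
Branch closes: b and ¬b both at w0.
All branches of the tableau close; one closing branch shown above.

Unsatisfiable (every branch closes)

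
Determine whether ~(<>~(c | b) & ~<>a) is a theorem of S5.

Tableau for the negation <>~(c | b) & ~<>a:
1. <>~(c | b) & ~<>a, u
2. <>~(c | b), u
3. ~<>a, u
4. ~a, u
5. ~(c | b), v
6. ~c, v
7. ~b, v
8. ~a, v
Accessibility: uRu, uRv, vRu, vRv
The negation has an open branch (countermodel exists).

No, not valid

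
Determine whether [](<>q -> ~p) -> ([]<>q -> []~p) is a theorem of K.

Tableau for the negation ~([](<>q -> ~p) -> ([]<>q -> []~p)):
1. ~([](<>q -> ~p) -> ([]<>q -> []~p)), 0
2. [](<>q -> ~p), 0
3. ~([]<>q -> []~p), 0
4. []<>q, 0
5. ~[]~p, 0
6. p, 1
7. <>q -> ~p, 1
8. <>q, 1
9. ~<>q, 1
10. q, 2
11. ~q, 2
Accessibility: 0R1, 1R2
Branch closes: q and ~q both at 2.
Every branch of the negation's tableau closes; the branch above is one of them.

Valid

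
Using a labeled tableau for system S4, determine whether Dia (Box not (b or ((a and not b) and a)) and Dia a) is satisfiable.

1. Dia (Box not (b or ((a and not b) and a)) and Dia a), u
2. Box not (b or ((a and not b) and a)) and Dia a, v
3. Box not (b or ((a and not b) and a)), v
4. Dia a, v
5. not (b or ((a and not b) and a)), v
6. not b, v
7. not ((a and not b) and a), v
8. not (a and not b), v
9. not a, v
10. a, w
11. not (b or ((a and not b) and a)), w
12. not b, w
13. not ((a and not b) and a), w
14. not (a and not b), w
15. b, w
Accessibility: uRu, uRv, uRw, vRv, vRw, wRw
Branch closes: b and not b both at w.
(One branch shown.) All branches close.

Unsatisfiable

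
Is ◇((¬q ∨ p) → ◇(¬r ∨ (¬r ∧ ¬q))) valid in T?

Tableau for the negation ¬◇((¬q ∨ p) → ◇(¬r ∨ (¬r ∧ ¬q))):
1. ¬◇((¬q ∨ p) → ◇(¬r ∨ (¬r ∧ ¬q))), u
2. ¬((¬q ∨ p) → ◇(¬r ∨ (¬r ∧ ¬q))), u
3. ¬q ∨ p, u
4. ¬◇(¬r ∨ (¬r ∧ ¬q)), u
5. ¬(¬r ∨ (¬r ∧ ¬q)), u
6. r, u
7. ¬(¬r ∧ ¬q), u
8. p, u
9. q, u
Accessibility: uRu
The negation has an open branch (countermodel exists).

Not valid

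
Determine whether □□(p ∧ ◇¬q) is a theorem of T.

No, not valid

Tableau for the negation ¬□□(p ∧ ◇¬q):
1. ¬□□(p ∧ ◇¬q), 0
2. ¬□(p ∧ ◇¬q), 1
3. ¬(p ∧ ◇¬q), 2
4. ¬◇¬q, 2
5. q, 2
Accessibility: 0R0, 0R1, 1R1, 1R2, 2R2
The negation has an open branch (countermodel exists).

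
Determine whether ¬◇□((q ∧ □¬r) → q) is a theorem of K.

Tableau for the negation ◇□((q ∧ □¬r) → q):
1. ◇□((q ∧ □¬r) → q), w0
2. □((q ∧ □¬r) → q), w1   [◇-rule on 1: fresh world w1, w0Rw1]
Accessibility: w0Rw1
The negation has an open branch (countermodel exists).

Not valid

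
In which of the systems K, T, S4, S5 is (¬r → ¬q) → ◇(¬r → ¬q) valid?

T, S4, S5

K-tableau for the negation ¬((¬r → ¬q) → ◇(¬r → ¬q)):
1. ¬((¬r → ¬q) → ◇(¬r → ¬q)), u
2. ¬r → ¬q, u   [¬→-rule on 1]
3. ¬◇(¬r → ¬q), u   [¬→-rule on 1]
4. ¬q, u   [→-rule on 2 (branches; this branch)]
Complete open branch: countermodel on a K-frame, so not valid in K.
T-tableau for the negation ¬((¬r → ¬q) → ◇(¬r → ¬q)):
1. ¬((¬r → ¬q) → ◇(¬r → ¬q)), u
2. ¬r → ¬q, u   [¬→-rule on 1]
3. ¬◇(¬r → ¬q), u   [¬→-rule on 1]
4. ¬(¬r → ¬q), u   [¬◇-rule on 3 via uRu]
5. ¬r, u   [¬→-rule on 4]
6. q, u   [¬→-rule on 4]
7. ¬q, u   [→-rule on 2 (branches; this branch)]
Accessibility: uRu
Branch closes: q and ¬q both at u.
Every branch closes (one shown): valid in T, hence also in S4, S5 (every theorem of T is a theorem of S4 and S5).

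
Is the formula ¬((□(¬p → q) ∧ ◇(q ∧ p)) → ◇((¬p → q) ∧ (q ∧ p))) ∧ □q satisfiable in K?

No, unsatisfiable

1. ¬((□(¬p → q) ∧ ◇(q ∧ p)) → ◇((¬p → q) ∧ (q ∧ p))) ∧ □q, w0
2. ¬((□(¬p → q) ∧ ◇(q ∧ p)) → ◇((¬p → q) ∧ (q ∧ p))), w0
3. □q, w0
4. □(¬p → q) ∧ ◇(q ∧ p), w0
5. ¬◇((¬p → q) ∧ (q ∧ p)), w0
6. □(¬p → q), w0
7. ◇(q ∧ p), w0
8. q ∧ p, w1
9. q, w1
10. p, w1
11. ¬((¬p → q) ∧ (q ∧ p)), w1
12. ¬p → q, w1
13. ¬(q ∧ p), w1
14. ¬p, w1
Accessibility: w0Rw1
Branch closes: p and ¬p both at w1.
Every branch closes; the branch above is one of them.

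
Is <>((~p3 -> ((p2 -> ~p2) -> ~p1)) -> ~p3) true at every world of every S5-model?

Tableau for the negation ~<>((~p3 -> ((p2 -> ~p2) -> ~p1)) -> ~p3):
1. ~<>((~p3 -> ((p2 -> ~p2) -> ~p1)) -> ~p3), w0
2. ~((~p3 -> ((p2 -> ~p2) -> ~p1)) -> ~p3), w0
3. ~p3 -> ((p2 -> ~p2) -> ~p1), w0
4. p3, w0
5. (p2 -> ~p2) -> ~p1, w0
6. ~p1, w0
Accessibility: w0Rw0
The negation has an open branch (countermodel exists).

No, not valid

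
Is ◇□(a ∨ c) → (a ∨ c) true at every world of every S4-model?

Tableau for the negation ¬(◇□(a ∨ c) → (a ∨ c)):
1. ¬(◇□(a ∨ c) → (a ∨ c)), w0
2. ◇□(a ∨ c), w0
3. ¬(a ∨ c), w0
4. ¬a, w0
5. ¬c, w0
6. □(a ∨ c), w1
7. a ∨ c, w1
8. c, w1
Accessibility: w0Rw0, w0Rw1, w1Rw1
The negation has an open branch (countermodel exists).

Invalid (countermodel exists)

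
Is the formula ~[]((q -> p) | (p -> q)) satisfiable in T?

Unsatisfiable

1. ~[]((q -> p) | (p -> q)), u
2. ~((q -> p) | (p -> q)), v
3. ~(q -> p), v
4. ~(p -> q), v
5. q, v
6. ~p, v
7. p, v
8. ~q, v
Accessibility: uRu, uRv, vRv
Branch closes: p and ~p both at v.
(One branch shown.) All branches close.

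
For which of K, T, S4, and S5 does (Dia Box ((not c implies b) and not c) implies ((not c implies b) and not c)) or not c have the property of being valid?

S5

S5-tableau for the negation not ((Dia Box ((not c implies b) and not c) implies ((not c implies b) and not c)) or not c):
1. not ((Dia Box ((not c implies b) and not c) implies ((not c implies b) and not c)) or not c), 0
2. not (Dia Box ((not c implies b) and not c) implies ((not c implies b) and not c)), 0
3. c, 0
4. Dia Box ((not c implies b) and not c), 0
5. not ((not c implies b) and not c), 0
6. Box ((not c implies b) and not c), 1
7. (not c implies b) and not c, 0
8. not c implies b, 0
9. not c, 0
Accessibility: 0R0, 0R1, 1R0, 1R1
Branch closes: c and not c both at 0.
Every branch closes (one shown): valid in S5.
S4-tableau for the negation not ((Dia Box ((not c implies b) and not c) implies ((not c implies b) and not c)) or not c):
1. not ((Dia Box ((not c implies b) and not c) implies ((not c implies b) and not c)) or not c), 0
2. not (Dia Box ((not c implies b) and not c) implies ((not c implies b) and not c)), 0
3. c, 0
4. Dia Box ((not c implies b) and not c), 0
5. not ((not c implies b) and not c), 0
6. Box ((not c implies b) and not c), 1
7. (not c implies b) and not c, 1
8. not c implies b, 1
9. not c, 1
10. b, 1
Accessibility: 0R0, 0R1, 1R1
Complete open branch: countermodel on an S4-frame, so not valid in S4, nor in K, T (the same frame is also a K-frame and a T-frame).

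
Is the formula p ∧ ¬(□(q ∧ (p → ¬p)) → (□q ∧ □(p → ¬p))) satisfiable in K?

1. p ∧ ¬(□(q ∧ (p → ¬p)) → (□q ∧ □(p → ¬p))), w0
2. p, w0
3. ¬(□(q ∧ (p → ¬p)) → (□q ∧ □(p → ¬p))), w0
4. □(q ∧ (p → ¬p)), w0
5. ¬(□q ∧ □(p → ¬p)), w0
6. ¬□(p → ¬p), w0
7. ¬(p → ¬p), w1
8. p, w1
9. q ∧ (p → ¬p), w1
10. q, w1
11. p → ¬p, w1
12. ¬p, w1
Accessibility: w0Rw1
Branch closes: p and ¬p both at w1.
Every branch closes; the branch above is one of them.

Unsatisfiable (every branch closes)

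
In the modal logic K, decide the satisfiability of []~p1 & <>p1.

Unsatisfiable

1. []~p1 & <>p1, u
2. []~p1, u
3. <>p1, u
4. p1, v
5. ~p1, v
Accessibility: uRv
Branch closes: p1 and ~p1 both at v.
All branches of the tableau close; one closing branch shown above.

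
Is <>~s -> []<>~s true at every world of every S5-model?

Tableau for the negation ~(<>~s -> []<>~s):
1. ~(<>~s -> []<>~s), 0
2. <>~s, 0   [~->-rule on 1]
3. ~[]<>~s, 0   [~->-rule on 1]
4. ~s, 1   [<>-rule on 2: fresh world 1, 0R1]
5. ~<>~s, 2   [~[]-rule on 3: fresh world 2, 0R2]
6. s, 0   [~<>-rule on 5 via 2R0]
7. s, 1   [~<>-rule on 5 via 2R1]
Accessibility: 0R0, 0R1, 0R2, 1R0, 1R1, 1R2, 2R0, 2R1, 2R2
Branch closes: s and ~s both at 1.
Every branch of the negation's tableau closes; the branch above is one of them.

Valid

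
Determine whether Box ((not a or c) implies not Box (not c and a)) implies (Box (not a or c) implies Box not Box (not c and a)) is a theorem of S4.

Valid

Tableau for the negation not (Box ((not a or c) implies not Box (not c and a)) implies (Box (not a or c) implies Box not Box (not c and a))):
1. not (Box ((not a or c) implies not Box (not c and a)) implies (Box (not a or c) implies Box not Box (not c and a))), 0
2. Box ((not a or c) implies not Box (not c and a)), 0
3. not (Box (not a or c) implies Box not Box (not c and a)), 0
4. Box (not a or c), 0
5. not Box not Box (not c and a), 0
6. (not a or c) implies not Box (not c and a), 0
7. not a or c, 0
8. not Box (not c and a), 0
9. c, 0
10. Box (not c and a), 1
11. (not a or c) implies not Box (not c and a), 1
12. not a or c, 1
13. not c and a, 1
14. not c, 1
15. a, 1
16. not (not a or c), 1
17. c, 1
Accessibility: 0R0, 0R1, 1R1
Branch closes: c and not c both at 1.
All branches of the negation close; one closing branch shown above.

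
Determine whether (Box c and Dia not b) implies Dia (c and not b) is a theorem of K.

Valid in K

Tableau for the negation not ((Box c and Dia not b) implies Dia (c and not b)):
1. not ((Box c and Dia not b) implies Dia (c and not b)), u
2. Box c and Dia not b, u
3. not Dia (c and not b), u
4. Box c, u
5. Dia not b, u
6. not b, v
7. not (c and not b), v
8. c, v
9. b, v
Accessibility: uRv
Branch closes: b and not b both at v.
All branches of the negation close; one closing branch shown above.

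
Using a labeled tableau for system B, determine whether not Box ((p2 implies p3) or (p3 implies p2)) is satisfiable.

1. not Box ((p2 implies p3) or (p3 implies p2)), 0
2. not ((p2 implies p3) or (p3 implies p2)), 1
3. not (p2 implies p3), 1
4. not (p3 implies p2), 1
5. p2, 1
6. not p3, 1
7. p3, 1
8. not p2, 1
Accessibility: 0R0, 0R1, 1R0, 1R1
Branch closes: p3 and not p3 both at 1.
Every branch closes; the branch above is one of them.

No, unsatisfiable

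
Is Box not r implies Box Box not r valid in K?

Invalid (countermodel exists)

Tableau for the negation not (Box not r implies Box Box not r):
1. not (Box not r implies Box Box not r), 0
2. Box not r, 0   [neg-implies-rule on 1]
3. not Box Box not r, 0   [neg-implies-rule on 1]
4. not Box not r, 1   [neg-Box-rule on 3: fresh world 1, 0R1]
5. not r, 1   [Box-rule on 2 via 0R1]
6. r, 2   [neg-Box-rule on 4: fresh world 2, 1R2]
Accessibility: 0R1, 1R2
The negation has an open branch (countermodel exists).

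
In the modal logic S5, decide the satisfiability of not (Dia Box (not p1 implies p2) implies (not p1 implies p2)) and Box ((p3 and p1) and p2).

1. not (Dia Box (not p1 implies p2) implies (not p1 implies p2)) and Box ((p3 and p1) and p2), u
2. not (Dia Box (not p1 implies p2) implies (not p1 implies p2)), u
3. Box ((p3 and p1) and p2), u
4. Dia Box (not p1 implies p2), u
5. not (not p1 implies p2), u
6. not p1, u
7. not p2, u
8. (p3 and p1) and p2, u
9. p3 and p1, u
10. p2, u
Accessibility: uRu
Branch closes: p2 and not p2 both at u.
Every branch closes; the branch above is one of them.

Unsatisfiable (every branch closes)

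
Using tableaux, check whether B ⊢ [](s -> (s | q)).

Tableau for the negation ~[](s -> (s | q)):
1. ~[](s -> (s | q)), 0
2. ~(s -> (s | q)), 1
3. s, 1
4. ~(s | q), 1
5. ~s, 1
6. ~q, 1
Accessibility: 0R0, 0R1, 1R0, 1R1
Branch closes: s and ~s both at 1.
All branches of the negation close; one closing branch shown above.

Valid in B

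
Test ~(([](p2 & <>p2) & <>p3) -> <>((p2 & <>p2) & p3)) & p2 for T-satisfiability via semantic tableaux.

Unsatisfiable (every branch closes)

1. ~(([](p2 & <>p2) & <>p3) -> <>((p2 & <>p2) & p3)) & p2, u
2. ~(([](p2 & <>p2) & <>p3) -> <>((p2 & <>p2) & p3)), u
3. p2, u
4. [](p2 & <>p2) & <>p3, u
5. ~<>((p2 & <>p2) & p3), u
6. [](p2 & <>p2), u
7. <>p3, u
8. ~((p2 & <>p2) & p3), u
9. p2 & <>p2, u
10. <>p2, u
11. ~p3, u
12. p3, v
13. ~((p2 & <>p2) & p3), v
14. p2 & <>p2, v
15. p2, v
16. <>p2, v
17. ~(p2 & <>p2), v
18. ~<>p2, v
19. ~p2, v
Accessibility: uRu, uRv, vRv
Branch closes: p2 and ~p2 both at v.
Every branch closes; the branch above is one of them.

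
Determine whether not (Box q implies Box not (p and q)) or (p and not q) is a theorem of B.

Not valid

Tableau for the negation not (not (Box q implies Box not (p and q)) or (p and not q)):
1. not (not (Box q implies Box not (p and q)) or (p and not q)), 0
2. Box q implies Box not (p and q), 0
3. not (p and not q), 0
4. Box not (p and q), 0
5. not (p and q), 0
6. q, 0
7. not p, 0
Accessibility: 0R0
The negation has an open branch (countermodel exists).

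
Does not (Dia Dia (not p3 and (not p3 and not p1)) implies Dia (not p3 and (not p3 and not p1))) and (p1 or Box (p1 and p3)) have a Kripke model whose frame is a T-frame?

Satisfiable (open branch found)

1. not (Dia Dia (not p3 and (not p3 and not p1)) implies Dia (not p3 and (not p3 and not p1))) and (p1 or Box (p1 and p3)), 0
2. not (Dia Dia (not p3 and (not p3 and not p1)) implies Dia (not p3 and (not p3 and not p1))), 0
3. p1 or Box (p1 and p3), 0
4. Dia Dia (not p3 and (not p3 and not p1)), 0
5. not Dia (not p3 and (not p3 and not p1)), 0
6. not (not p3 and (not p3 and not p1)), 0
7. Box (p1 and p3), 0
8. p1 and p3, 0
9. p1, 0
10. p3, 0
11. not (not p3 and not p1), 0
12. Dia (not p3 and (not p3 and not p1)), 1
13. not (not p3 and (not p3 and not p1)), 1
14. p1 and p3, 1
15. p1, 1
16. p3, 1
17. not (not p3 and not p1), 1
18. not p3 and (not p3 and not p1), 2
19. not p3, 2
20. not p3 and not p1, 2
21. not p1, 2
Accessibility: 0R0, 0R1, 1R1, 1R2, 2R2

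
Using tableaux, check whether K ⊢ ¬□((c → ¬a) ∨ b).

Tableau for the negation □((c → ¬a) ∨ b):
1. □((c → ¬a) ∨ b), 0
The negation has an open branch (countermodel exists).

No, not valid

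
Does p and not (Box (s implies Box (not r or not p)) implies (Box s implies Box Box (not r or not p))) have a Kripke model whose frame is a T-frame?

1. p and not (Box (s implies Box (not r or not p)) implies (Box s implies Box Box (not r or not p))), w0
2. p, w0   [and-rule on 1]
3. not (Box (s implies Box (not r or not p)) implies (Box s implies Box Box (not r or not p))), w0   [and-rule on 1]
4. Box (s implies Box (not r or not p)), w0   [neg-implies-rule on 3]
5. not (Box s implies Box Box (not r or not p)), w0   [neg-implies-rule on 3]
6. Box s, w0   [neg-implies-rule on 5]
7. not Box Box (not r or not p), w0   [neg-implies-rule on 5]
8. s implies Box (not r or not p), w0   [Box-rule on 4 via w0Rw0]
9. s, w0   [Box-rule on 6 via w0Rw0]
10. Box (not r or not p), w0   [implies-rule on 8 (branches; this branch)]
11. not r or not p, w0   [Box-rule on 10 via w0Rw0]
12. not r, w0   [or-rule on 11 (branches; this branch)]
13. not Box (not r or not p), w1   [neg-Box-rule on 7: fresh world w1, w0Rw1]
14. s implies Box (not r or not p), w1   [Box-rule on 4 via w0Rw1]
15. s, w1   [Box-rule on 6 via w0Rw1]
16. not r or not p, w1   [Box-rule on 10 via w0Rw1]
17. Box (not r or not p), w1   [implies-rule on 14 (branches; this branch)]
18. not p, w1   [or-rule on 16 (branches; this branch)]
19. not (not r or not p), w2   [neg-Box-rule on 13: fresh world w2, w1Rw2]
20. r, w2   [neg-or-rule on 19]
21. p, w2   [neg-or-rule on 19]
22. not r or not p, w2   [Box-rule on 17 via w1Rw2]
23. not p, w2   [or-rule on 22 (branches; this branch)]
Accessibility: w0Rw0, w0Rw1, w1Rw1, w1Rw2, w2Rw2
Branch closes: p and not p both at w2.
All branches of the tableau close; one closing branch shown above.

No, unsatisfiable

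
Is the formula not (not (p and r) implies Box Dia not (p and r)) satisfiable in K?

Satisfiable (open branch found)

1. not (not (p and r) implies Box Dia not (p and r)), 0
2. not (p and r), 0
3. not Box Dia not (p and r), 0
4. not r, 0
5. not Dia not (p and r), 1
Accessibility: 0R1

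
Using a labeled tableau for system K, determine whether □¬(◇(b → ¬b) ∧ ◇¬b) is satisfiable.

Satisfiable

1. □¬(◇(b → ¬b) ∧ ◇¬b), 0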